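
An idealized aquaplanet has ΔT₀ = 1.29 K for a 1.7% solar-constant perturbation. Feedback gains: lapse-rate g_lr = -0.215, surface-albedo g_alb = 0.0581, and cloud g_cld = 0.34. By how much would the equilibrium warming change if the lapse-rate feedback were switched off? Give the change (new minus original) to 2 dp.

0.56 K

Original: g = 0.1831, ΔT = 1.29/(1−0.1831) = 1.5791 K.
Without lapse-rate: g' = 0.3981, ΔT' = 1.29/(1−0.3981) = 2.1432 K.
Change = 2.1432 − 1.5791 = 0.56 K.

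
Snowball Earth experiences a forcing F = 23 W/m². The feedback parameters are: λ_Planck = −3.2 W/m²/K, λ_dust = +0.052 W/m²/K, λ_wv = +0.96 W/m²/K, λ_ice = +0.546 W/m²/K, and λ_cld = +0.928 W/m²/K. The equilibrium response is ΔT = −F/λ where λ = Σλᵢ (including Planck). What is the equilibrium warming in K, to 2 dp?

32.21 K

Net feedback parameter λ = (−3.2) + (+0.052) + (+0.96) + (+0.546) + (+0.928) = -0.714 W/m²/K.
ΔT = −F/λ = −23/(-0.714) = 32.21 K.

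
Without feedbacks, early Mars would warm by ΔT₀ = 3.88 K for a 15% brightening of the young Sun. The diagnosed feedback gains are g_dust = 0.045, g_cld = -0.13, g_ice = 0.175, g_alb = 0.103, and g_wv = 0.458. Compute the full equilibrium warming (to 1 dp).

11.1 K

Total gain g = 0.045 − 0.13 + 0.175 + 0.103 + 0.458 = 0.651.
Amplification A = 1/(1 − 0.651) = 2.865.
ΔT = 3.88 × 2.865 = 11.1 K.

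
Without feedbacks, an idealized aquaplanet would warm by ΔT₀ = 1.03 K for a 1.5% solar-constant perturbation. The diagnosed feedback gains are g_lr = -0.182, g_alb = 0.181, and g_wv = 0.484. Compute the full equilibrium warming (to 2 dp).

1.99 K

Total gain g = -0.182 + 0.181 + 0.484 = 0.483.
Amplification A = 1/(1 − 0.483) = 1.934.
ΔT = 1.03 × 1.934 = 1.99 K.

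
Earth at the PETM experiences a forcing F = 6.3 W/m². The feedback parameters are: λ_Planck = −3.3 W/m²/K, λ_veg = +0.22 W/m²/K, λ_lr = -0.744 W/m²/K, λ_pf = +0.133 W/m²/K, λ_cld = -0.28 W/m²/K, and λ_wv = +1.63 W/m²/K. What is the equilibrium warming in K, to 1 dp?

Net feedback parameter λ = (−3.3) + (+0.22) + (-0.744) + (+0.133) + (-0.28) + (+1.63) = -2.341 W/m²/K.
ΔT = −F/λ = −6.3/(-2.341) = 2.7 K.

2.7 K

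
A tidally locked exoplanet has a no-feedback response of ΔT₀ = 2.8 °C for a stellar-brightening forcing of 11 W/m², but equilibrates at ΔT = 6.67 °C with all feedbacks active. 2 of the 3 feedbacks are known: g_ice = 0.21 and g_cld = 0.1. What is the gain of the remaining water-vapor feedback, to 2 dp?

0.27

Amplification A = ΔT/ΔT₀ = 6.67/2.8 = 2.382.
Total gain g = 1 − 1/A = 1 − 1/2.382 = 0.5802.
Known gains sum to 0.21 + 0.1 = 0.31.
g_wv = 0.5802 − 0.31 = 0.27.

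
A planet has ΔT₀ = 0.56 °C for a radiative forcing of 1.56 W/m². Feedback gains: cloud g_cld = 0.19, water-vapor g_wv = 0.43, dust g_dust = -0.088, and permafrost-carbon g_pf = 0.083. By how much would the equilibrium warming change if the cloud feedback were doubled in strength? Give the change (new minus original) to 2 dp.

Original: g = 0.615, ΔT = 0.56/(1−0.615) = 1.4545 °C.
With doubled cloud: g' = 0.805, ΔT' = 0.56/(1−0.805) = 2.8718 °C.
Change = 2.8718 − 1.4545 = 1.42 °C.

1.42 °C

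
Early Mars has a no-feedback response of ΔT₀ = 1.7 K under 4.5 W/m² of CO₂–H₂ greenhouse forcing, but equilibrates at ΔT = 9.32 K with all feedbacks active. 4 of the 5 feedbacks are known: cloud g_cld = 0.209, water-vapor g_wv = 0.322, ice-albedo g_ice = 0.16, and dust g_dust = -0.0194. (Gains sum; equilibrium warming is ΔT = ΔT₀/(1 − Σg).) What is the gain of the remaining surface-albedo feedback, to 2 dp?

Amplification A = ΔT/ΔT₀ = 9.32/1.7 = 5.482.
Total gain g = 1 − 1/A = 1 − 1/5.482 = 0.8176.
Known gains sum to 0.209 + 0.322 + 0.16 − 0.0194 = 0.6716.
g_alb = 0.8176 − 0.6716 = 0.15.

0.15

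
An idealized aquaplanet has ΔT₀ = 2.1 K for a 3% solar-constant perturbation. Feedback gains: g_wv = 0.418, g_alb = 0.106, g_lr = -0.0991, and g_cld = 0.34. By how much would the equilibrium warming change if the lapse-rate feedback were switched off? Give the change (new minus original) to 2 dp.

6.51 K

Original: g = 0.7649, ΔT = 2.1/(1−0.7649) = 8.9324 K.
Without lapse-rate: g' = 0.864, ΔT' = 2.1/(1−0.864) = 15.4412 K.
Change = 15.4412 − 8.9324 = 6.51 K.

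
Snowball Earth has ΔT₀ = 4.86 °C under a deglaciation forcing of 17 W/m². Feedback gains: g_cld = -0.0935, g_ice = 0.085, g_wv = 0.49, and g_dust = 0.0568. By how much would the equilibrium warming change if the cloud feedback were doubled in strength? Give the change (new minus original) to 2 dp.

-1.77 °C

Original: g = 0.5383, ΔT = 4.86/(1−0.5383) = 10.5263 °C.
With doubled cloud: g' = 0.4448, ΔT' = 4.86/(1−0.4448) = 8.7536 °C.
Change = 8.7536 − 10.5263 = -1.77 °C.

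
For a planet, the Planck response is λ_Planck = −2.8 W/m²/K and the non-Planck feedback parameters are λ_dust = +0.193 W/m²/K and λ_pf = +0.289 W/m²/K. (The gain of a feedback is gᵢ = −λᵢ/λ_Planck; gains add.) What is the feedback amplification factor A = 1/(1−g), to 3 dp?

1.208

Convert to gains: g_dust = 0.193/2.8 = 0.06893; g_pf = 0.289/2.8 = 0.1032.
Total gain g = 0.17213.
A = 1/(1 − 0.17213) = 1.208.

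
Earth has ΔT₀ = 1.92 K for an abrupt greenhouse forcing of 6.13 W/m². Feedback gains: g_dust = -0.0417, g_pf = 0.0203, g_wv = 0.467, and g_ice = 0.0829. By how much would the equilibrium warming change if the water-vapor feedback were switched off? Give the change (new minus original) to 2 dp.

-2.03 K

Original: g = 0.5285, ΔT = 1.92/(1−0.5285) = 4.0721 K.
Without water-vapor: g' = 0.0615, ΔT' = 1.92/(1−0.0615) = 2.0458 K.
Change = 2.0458 − 4.0721 = -2.03 K.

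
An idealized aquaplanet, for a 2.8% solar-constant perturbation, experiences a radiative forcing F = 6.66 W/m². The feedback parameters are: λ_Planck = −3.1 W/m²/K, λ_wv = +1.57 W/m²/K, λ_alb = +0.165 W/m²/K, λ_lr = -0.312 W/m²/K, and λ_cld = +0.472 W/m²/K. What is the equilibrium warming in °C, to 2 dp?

5.53 °C

Net feedback parameter λ = (−3.1) + (+1.57) + (+0.165) + (-0.312) + (+0.472) = -1.205 W/m²/K.
ΔT = −F/λ = −6.66/(-1.205) = 5.53 °C.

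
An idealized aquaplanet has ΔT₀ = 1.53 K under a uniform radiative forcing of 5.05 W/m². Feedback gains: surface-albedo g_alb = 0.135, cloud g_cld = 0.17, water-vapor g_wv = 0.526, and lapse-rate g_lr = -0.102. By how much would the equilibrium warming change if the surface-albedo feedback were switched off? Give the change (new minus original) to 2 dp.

-1.88 K

Original: g = 0.729, ΔT = 1.53/(1−0.729) = 5.6458 K.
Without surface-albedo: g' = 0.594, ΔT' = 1.53/(1−0.594) = 3.7685 K.
Change = 3.7685 − 5.6458 = -1.88 K.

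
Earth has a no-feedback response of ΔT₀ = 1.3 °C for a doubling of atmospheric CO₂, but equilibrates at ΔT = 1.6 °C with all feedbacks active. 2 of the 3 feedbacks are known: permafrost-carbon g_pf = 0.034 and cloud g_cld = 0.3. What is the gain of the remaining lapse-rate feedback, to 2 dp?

-0.15

Amplification A = ΔT/ΔT₀ = 1.6/1.3 = 1.231.
Total gain g = 1 − 1/A = 1 − 1/1.231 = 0.1877.
Known gains sum to 0.034 + 0.3 = 0.334.
g_lr = 0.1877 − 0.334 = -0.15.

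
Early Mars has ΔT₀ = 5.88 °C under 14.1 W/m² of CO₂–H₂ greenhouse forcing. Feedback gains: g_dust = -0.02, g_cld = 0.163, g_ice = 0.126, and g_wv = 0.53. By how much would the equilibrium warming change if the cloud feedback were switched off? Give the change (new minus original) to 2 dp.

-13.10 °C

Original: g = 0.799, ΔT = 5.88/(1−0.799) = 29.2537 °C.
Without cloud: g' = 0.636, ΔT' = 5.88/(1−0.636) = 16.1538 °C.
Change = 16.1538 − 29.2537 = -13.10 °C.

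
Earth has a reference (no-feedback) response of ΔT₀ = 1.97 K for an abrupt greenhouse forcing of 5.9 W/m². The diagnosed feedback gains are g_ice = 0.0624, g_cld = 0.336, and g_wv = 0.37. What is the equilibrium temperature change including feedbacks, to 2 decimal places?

8.51 K

Total gain g = 0.0624 + 0.336 + 0.37 = 0.7684.
Amplification A = 1/(1 − 0.7684) = 4.318.
ΔT = 1.97 × 4.318 = 8.51 K.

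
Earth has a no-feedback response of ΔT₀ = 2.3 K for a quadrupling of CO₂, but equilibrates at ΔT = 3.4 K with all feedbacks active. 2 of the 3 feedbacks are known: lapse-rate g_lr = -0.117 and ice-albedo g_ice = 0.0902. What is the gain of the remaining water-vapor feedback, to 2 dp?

Amplification A = ΔT/ΔT₀ = 3.4/2.3 = 1.478.
Total gain g = 1 − 1/A = 1 − 1/1.478 = 0.3234.
Known gains sum to -0.117 + 0.0902 = -0.0268.
g_wv = 0.3234 + 0.0268 = 0.35.

0.35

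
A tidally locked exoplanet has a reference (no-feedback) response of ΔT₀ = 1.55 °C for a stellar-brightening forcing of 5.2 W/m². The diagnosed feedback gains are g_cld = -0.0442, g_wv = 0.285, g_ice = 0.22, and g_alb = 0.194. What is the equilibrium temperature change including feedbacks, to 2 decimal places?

4.49 °C

Total gain g = -0.0442 + 0.285 + 0.22 + 0.194 = 0.6548.
Amplification A = 1/(1 − 0.6548) = 2.897.
ΔT = 1.55 × 2.897 = 4.49 °C.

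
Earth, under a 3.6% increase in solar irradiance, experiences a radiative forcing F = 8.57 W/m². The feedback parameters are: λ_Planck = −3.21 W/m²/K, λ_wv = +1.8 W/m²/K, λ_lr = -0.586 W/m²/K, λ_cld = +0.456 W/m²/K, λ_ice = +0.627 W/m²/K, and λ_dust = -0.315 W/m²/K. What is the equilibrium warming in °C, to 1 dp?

Net feedback parameter λ = (−3.21) + (+1.8) + (-0.586) + (+0.456) + (+0.627) + (-0.315) = -1.228 W/m²/K.
ΔT = −F/λ = −8.57/(-1.228) = 7.0 °C.

7.0 °C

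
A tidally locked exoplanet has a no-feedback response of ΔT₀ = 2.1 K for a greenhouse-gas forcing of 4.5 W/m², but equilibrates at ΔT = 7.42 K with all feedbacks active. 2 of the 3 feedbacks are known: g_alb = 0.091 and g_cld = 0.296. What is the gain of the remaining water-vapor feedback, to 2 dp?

Amplification A = ΔT/ΔT₀ = 7.42/2.1 = 3.533.
Total gain g = 1 − 1/A = 1 − 1/3.533 = 0.717.
Known gains sum to 0.091 + 0.296 = 0.387.
g_wv = 0.717 − 0.387 = 0.33.

0.33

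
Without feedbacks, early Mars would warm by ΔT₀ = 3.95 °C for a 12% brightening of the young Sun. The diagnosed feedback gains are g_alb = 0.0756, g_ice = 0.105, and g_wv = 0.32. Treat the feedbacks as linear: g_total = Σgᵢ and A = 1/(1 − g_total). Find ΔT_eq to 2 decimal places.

Total gain g = 0.0756 + 0.105 + 0.32 = 0.5006.
Amplification A = 1/(1 − 0.5006) = 2.002.
ΔT = 3.95 × 2.002 = 7.91 °C.

7.91 °C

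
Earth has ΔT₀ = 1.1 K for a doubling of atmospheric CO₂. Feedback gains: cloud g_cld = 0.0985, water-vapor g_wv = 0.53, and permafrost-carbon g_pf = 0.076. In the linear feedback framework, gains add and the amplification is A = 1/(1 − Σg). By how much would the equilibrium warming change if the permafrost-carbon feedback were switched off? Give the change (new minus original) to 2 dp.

-0.76 K

Original: g = 0.7045, ΔT = 1.1/(1−0.7045) = 3.7225 K.
Without permafrost-carbon: g' = 0.6285, ΔT' = 1.1/(1−0.6285) = 2.9610 K.
Change = 2.9610 − 3.7225 = -0.76 K.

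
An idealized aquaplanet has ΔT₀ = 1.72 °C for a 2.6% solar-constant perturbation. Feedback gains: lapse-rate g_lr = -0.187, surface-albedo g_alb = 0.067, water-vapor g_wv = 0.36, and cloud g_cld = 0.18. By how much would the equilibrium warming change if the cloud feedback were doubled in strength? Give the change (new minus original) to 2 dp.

1.33 °C

Original: g = 0.42, ΔT = 1.72/(1−0.42) = 2.9655 °C.
With doubled cloud: g' = 0.6, ΔT' = 1.72/(1−0.6) = 4.3000 °C.
Change = 4.3000 − 2.9655 = 1.33 °C.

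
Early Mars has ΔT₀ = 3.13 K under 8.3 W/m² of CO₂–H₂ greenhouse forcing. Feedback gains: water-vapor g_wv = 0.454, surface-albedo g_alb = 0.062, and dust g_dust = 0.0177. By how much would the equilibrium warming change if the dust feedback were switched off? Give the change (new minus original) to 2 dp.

Original: g = 0.5337, ΔT = 3.13/(1−0.5337) = 6.7124 K.
Without dust: g' = 0.516, ΔT' = 3.13/(1−0.516) = 6.4669 K.
Change = 6.4669 − 6.7124 = -0.25 K.

-0.25 K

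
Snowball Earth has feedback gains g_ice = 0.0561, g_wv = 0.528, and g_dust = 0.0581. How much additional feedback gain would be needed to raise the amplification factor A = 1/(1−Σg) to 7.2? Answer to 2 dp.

Current total gain = 0.6422.
Target gain for A = 7.2: g* = 1 − 1/7.2 = 0.8611.
Additional gain needed = 0.8611 − 0.6422 = 0.22.

0.22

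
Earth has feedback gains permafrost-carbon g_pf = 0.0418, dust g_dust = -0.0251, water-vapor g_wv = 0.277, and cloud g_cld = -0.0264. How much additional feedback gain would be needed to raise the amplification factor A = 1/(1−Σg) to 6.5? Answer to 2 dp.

Current total gain = 0.2673.
Target gain for A = 6.5: g* = 1 − 1/6.5 = 0.8462.
Additional gain needed = 0.8462 − 0.2673 = 0.58.

0.58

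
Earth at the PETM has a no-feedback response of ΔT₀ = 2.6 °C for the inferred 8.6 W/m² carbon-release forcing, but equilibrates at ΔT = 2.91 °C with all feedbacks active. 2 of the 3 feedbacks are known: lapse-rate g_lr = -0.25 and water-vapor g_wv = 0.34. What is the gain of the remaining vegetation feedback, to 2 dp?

0.02

Amplification A = ΔT/ΔT₀ = 2.91/2.6 = 1.119.
Total gain g = 1 − 1/A = 1 − 1/1.119 = 0.1063.
Known gains sum to -0.25 + 0.34 = 0.09.
g_veg = 0.1063 − 0.09 = 0.02.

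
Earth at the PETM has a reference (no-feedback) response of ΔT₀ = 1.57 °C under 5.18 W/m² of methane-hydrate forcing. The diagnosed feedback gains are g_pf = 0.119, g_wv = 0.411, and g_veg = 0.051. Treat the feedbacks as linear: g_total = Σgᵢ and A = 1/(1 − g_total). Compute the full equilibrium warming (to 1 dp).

Total gain g = 0.119 + 0.411 + 0.051 = 0.581.
Amplification A = 1/(1 − 0.581) = 2.387.
ΔT = 1.57 × 2.387 = 3.7 °C.

3.7 °C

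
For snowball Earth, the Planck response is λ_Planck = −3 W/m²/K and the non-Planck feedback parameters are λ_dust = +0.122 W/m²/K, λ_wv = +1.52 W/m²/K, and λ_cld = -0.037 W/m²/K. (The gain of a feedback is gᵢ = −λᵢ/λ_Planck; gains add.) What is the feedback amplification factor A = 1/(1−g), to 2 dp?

2.15

Convert to gains: g_dust = 0.122/3 = 0.04067; g_wv = 1.52/3 = 0.5067; g_cld = -0.037/3 = -0.01233.
Total gain g = 0.53504.
A = 1/(1 − 0.53504) = 2.15.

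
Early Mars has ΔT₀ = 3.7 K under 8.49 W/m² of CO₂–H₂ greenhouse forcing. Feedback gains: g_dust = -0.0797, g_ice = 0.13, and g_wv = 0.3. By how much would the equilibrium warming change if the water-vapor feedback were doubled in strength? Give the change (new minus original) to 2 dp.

Original: g = 0.3503, ΔT = 3.7/(1−0.3503) = 5.6949 K.
With doubled water-vapor: g' = 0.6503, ΔT' = 3.7/(1−0.6503) = 10.5805 K.
Change = 10.5805 − 5.6949 = 4.89 K.

4.89 K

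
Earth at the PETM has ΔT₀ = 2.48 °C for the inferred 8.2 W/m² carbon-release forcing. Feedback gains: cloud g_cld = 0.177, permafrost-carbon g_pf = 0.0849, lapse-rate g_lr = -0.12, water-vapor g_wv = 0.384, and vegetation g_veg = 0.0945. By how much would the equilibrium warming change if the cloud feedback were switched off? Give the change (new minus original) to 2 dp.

-2.08 °C

Original: g = 0.6204, ΔT = 2.48/(1−0.6204) = 6.5332 °C.
Without cloud: g' = 0.4434, ΔT' = 2.48/(1−0.4434) = 4.4556 °C.
Change = 4.4556 − 6.5332 = -2.08 °C.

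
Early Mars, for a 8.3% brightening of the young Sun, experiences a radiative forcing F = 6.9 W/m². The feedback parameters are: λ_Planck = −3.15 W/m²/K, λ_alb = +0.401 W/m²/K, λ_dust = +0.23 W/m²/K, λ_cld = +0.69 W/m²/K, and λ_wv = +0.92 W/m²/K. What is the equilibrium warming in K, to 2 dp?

7.59 K

Net feedback parameter λ = (−3.15) + (+0.401) + (+0.23) + (+0.69) + (+0.92) = -0.909 W/m²/K.
ΔT = −F/λ = −6.9/(-0.909) = 7.59 K.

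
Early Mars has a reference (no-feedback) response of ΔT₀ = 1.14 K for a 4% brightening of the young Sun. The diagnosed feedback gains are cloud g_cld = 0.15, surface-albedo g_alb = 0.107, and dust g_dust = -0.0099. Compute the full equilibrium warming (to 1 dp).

1.5 K

Total gain g = 0.15 + 0.107 − 0.0099 = 0.2471.
Amplification A = 1/(1 − 0.2471) = 1.328.
ΔT = 1.14 × 1.328 = 1.5 K.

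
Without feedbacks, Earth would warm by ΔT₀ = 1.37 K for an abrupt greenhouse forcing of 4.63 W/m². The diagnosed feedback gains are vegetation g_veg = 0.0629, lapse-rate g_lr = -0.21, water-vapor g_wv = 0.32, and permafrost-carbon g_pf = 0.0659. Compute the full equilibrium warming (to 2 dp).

1.80 K

Total gain g = 0.0629 − 0.21 + 0.32 + 0.0659 = 0.2388.
Amplification A = 1/(1 − 0.2388) = 1.314.
ΔT = 1.37 × 1.314 = 1.80 K.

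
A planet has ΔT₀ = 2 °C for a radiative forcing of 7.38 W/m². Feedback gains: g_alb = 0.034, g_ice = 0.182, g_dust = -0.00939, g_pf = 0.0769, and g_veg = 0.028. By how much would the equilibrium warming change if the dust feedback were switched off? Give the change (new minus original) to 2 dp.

0.04 °C

Original: g = 0.31151, ΔT = 2/(1−0.31151) = 2.9049 °C.
Without dust: g' = 0.3209, ΔT' = 2/(1−0.3209) = 2.9451 °C.
Change = 2.9451 − 2.9049 = 0.04 °C.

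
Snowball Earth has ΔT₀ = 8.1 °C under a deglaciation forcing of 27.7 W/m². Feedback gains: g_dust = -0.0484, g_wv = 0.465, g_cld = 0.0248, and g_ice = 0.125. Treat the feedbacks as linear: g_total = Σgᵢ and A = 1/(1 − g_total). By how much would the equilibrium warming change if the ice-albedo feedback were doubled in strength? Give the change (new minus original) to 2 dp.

Original: g = 0.5664, ΔT = 8.1/(1−0.5664) = 18.6808 °C.
With doubled ice-albedo: g' = 0.6914, ΔT' = 8.1/(1−0.6914) = 26.2476 °C.
Change = 26.2476 − 18.6808 = 7.57 °C.

7.57 °C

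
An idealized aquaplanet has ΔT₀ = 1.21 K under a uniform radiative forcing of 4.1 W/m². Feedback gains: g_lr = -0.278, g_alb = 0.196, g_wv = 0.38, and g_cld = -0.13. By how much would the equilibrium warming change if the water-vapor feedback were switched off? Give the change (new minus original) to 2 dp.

-0.46 K

Original: g = 0.168, ΔT = 1.21/(1−0.168) = 1.4543 K.
Without water-vapor: g' = -0.212, ΔT' = 1.21/(1+0.212) = 0.9983 K.
Change = 0.9983 − 1.4543 = -0.46 K.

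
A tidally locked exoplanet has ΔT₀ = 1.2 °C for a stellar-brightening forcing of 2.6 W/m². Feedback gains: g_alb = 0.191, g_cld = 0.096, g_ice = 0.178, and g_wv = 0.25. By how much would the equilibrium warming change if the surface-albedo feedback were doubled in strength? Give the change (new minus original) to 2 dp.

Original: g = 0.715, ΔT = 1.2/(1−0.715) = 4.2105 °C.
With doubled surface-albedo: g' = 0.906, ΔT' = 1.2/(1−0.906) = 12.7660 °C.
Change = 12.7660 − 4.2105 = 8.56 °C.

8.56 °C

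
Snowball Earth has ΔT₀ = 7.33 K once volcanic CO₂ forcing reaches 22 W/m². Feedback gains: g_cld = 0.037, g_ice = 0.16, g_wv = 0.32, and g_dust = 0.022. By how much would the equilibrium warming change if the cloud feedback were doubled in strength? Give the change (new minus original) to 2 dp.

Original: g = 0.539, ΔT = 7.33/(1−0.539) = 15.9002 K.
With doubled cloud: g' = 0.576, ΔT' = 7.33/(1−0.576) = 17.2877 K.
Change = 17.2877 − 15.9002 = 1.39 K.

1.39 K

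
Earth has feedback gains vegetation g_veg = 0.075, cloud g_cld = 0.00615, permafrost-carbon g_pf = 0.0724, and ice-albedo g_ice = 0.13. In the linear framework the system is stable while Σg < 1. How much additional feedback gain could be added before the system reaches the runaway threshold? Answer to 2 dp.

0.72

Current total gain = 0.075 + 0.00615 + 0.0724 + 0.13 = 0.28355.
Margin to runaway = 1 − 0.28355 = 0.72.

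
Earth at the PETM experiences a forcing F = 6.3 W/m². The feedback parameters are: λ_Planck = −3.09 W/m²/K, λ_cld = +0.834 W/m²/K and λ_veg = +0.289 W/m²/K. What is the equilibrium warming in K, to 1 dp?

Net feedback parameter λ = (−3.09) + (+0.834) + (+0.289) = -1.967 W/m²/K.
ΔT = −F/λ = −6.3/(-1.967) = 3.2 K.

3.2 K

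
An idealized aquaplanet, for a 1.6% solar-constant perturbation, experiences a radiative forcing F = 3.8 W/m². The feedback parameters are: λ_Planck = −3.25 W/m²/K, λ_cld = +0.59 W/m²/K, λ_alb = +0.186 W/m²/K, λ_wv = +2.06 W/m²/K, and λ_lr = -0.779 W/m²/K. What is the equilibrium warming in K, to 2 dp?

3.19 K

Net feedback parameter λ = (−3.25) + (+0.59) + (+0.186) + (+2.06) + (-0.779) = -1.193 W/m²/K.
ΔT = −F/λ = −3.8/(-1.193) = 3.19 K.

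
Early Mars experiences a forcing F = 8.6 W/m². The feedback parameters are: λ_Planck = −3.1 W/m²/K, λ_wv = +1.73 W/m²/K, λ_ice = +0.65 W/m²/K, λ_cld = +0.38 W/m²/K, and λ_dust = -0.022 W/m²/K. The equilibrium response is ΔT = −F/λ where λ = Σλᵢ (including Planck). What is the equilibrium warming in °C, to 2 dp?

23.76 °C

Net feedback parameter λ = (−3.1) + (+1.73) + (+0.65) + (+0.38) + (-0.022) = -0.362 W/m²/K.
ΔT = −F/λ = −8.6/(-0.362) = 23.76 °C.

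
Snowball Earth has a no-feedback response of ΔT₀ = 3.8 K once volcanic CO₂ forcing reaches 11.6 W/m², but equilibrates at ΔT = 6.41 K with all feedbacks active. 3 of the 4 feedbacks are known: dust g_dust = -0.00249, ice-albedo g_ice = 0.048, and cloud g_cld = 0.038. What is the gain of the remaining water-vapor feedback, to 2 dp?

Amplification A = ΔT/ΔT₀ = 6.41/3.8 = 1.687.
Total gain g = 1 − 1/A = 1 − 1/1.687 = 0.4072.
Known gains sum to -0.00249 + 0.048 + 0.038 = 0.08351.
g_wv = 0.4072 − 0.08351 = 0.32.

0.32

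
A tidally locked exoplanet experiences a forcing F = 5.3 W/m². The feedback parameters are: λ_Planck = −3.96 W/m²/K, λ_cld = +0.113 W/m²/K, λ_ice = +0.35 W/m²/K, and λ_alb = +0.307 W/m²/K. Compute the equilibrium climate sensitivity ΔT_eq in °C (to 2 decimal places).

1.66 °C

Net feedback parameter λ = (−3.96) + (+0.113) + (+0.35) + (+0.307) = -3.19 W/m²/K.
ΔT = −F/λ = −5.3/(-3.19) = 1.66 °C.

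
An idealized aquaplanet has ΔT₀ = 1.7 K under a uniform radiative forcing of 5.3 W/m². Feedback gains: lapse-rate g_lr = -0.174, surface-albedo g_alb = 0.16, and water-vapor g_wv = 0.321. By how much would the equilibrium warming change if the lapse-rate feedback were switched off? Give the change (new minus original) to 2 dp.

Original: g = 0.307, ΔT = 1.7/(1−0.307) = 2.4531 K.
Without lapse-rate: g' = 0.481, ΔT' = 1.7/(1−0.481) = 3.2755 K.
Change = 3.2755 − 2.4531 = 0.82 K.

0.82 K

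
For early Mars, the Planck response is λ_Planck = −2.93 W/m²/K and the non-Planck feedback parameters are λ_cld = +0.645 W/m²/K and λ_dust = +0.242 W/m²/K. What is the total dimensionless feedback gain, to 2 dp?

Convert to gains: g_cld = 0.645/2.93 = 0.2201; g_dust = 0.242/2.93 = 0.08259.
Total gain g = 0.30269.

0.30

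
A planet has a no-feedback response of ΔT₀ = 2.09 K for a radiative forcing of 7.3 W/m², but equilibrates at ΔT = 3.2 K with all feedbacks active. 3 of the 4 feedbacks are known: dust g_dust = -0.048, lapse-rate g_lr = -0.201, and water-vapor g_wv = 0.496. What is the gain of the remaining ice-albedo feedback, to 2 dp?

0.10

Amplification A = ΔT/ΔT₀ = 3.2/2.09 = 1.531.
Total gain g = 1 − 1/A = 1 − 1/1.531 = 0.3468.
Known gains sum to -0.048 − 0.201 + 0.496 = 0.247.
g_ice = 0.3468 − 0.247 = 0.10.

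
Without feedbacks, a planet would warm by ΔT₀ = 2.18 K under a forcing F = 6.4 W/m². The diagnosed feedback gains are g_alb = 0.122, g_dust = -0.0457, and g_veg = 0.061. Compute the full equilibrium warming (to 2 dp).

Total gain g = 0.122 − 0.0457 + 0.061 = 0.1373.
Amplification A = 1/(1 − 0.1373) = 1.159.
ΔT = 2.18 × 1.159 = 2.53 K.

2.53 K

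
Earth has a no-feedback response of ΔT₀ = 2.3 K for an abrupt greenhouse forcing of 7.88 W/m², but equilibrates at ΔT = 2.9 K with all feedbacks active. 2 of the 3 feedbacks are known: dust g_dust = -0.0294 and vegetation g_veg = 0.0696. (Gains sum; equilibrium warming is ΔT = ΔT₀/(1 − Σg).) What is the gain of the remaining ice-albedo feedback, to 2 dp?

0.17

Amplification A = ΔT/ΔT₀ = 2.9/2.3 = 1.261.
Total gain g = 1 − 1/A = 1 − 1/1.261 = 0.207.
Known gains sum to -0.0294 + 0.0696 = 0.0402.
g_ice = 0.207 − 0.0402 = 0.17.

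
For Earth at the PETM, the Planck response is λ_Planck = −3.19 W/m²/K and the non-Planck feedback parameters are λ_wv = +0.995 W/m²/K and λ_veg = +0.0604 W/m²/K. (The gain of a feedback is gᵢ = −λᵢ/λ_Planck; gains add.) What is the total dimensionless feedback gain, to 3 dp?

0.331

Convert to gains: g_wv = 0.995/3.19 = 0.3119; g_veg = 0.0604/3.19 = 0.01893.
Total gain g = 0.33083.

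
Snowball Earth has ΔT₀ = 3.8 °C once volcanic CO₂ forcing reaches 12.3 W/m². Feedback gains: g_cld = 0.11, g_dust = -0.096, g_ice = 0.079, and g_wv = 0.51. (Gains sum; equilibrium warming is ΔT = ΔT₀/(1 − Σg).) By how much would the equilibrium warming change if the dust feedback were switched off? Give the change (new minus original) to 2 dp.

Original: g = 0.603, ΔT = 3.8/(1−0.603) = 9.5718 °C.
Without dust: g' = 0.699, ΔT' = 3.8/(1−0.699) = 12.6246 °C.
Change = 12.6246 − 9.5718 = 3.05 °C.

3.05 °C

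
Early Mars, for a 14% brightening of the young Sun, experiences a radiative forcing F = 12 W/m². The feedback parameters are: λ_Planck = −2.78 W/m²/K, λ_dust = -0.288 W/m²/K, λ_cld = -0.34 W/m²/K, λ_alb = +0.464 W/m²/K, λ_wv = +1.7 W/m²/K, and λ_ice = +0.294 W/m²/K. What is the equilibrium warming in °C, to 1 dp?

Net feedback parameter λ = (−2.78) + (-0.288) + (-0.34) + (+0.464) + (+1.7) + (+0.294) = -0.95 W/m²/K.
ΔT = −F/λ = −12/(-0.95) = 12.6 °C.

12.6 °C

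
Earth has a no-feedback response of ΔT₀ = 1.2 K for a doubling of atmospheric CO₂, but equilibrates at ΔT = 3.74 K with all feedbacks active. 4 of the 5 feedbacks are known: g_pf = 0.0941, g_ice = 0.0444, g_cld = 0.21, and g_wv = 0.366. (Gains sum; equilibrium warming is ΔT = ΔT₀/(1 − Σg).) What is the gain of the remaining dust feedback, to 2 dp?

-0.04

Amplification A = ΔT/ΔT₀ = 3.74/1.2 = 3.117.
Total gain g = 1 − 1/A = 1 − 1/3.117 = 0.6792.
Known gains sum to 0.0941 + 0.0444 + 0.21 + 0.366 = 0.7145.
g_dust = 0.6792 − 0.7145 = -0.04.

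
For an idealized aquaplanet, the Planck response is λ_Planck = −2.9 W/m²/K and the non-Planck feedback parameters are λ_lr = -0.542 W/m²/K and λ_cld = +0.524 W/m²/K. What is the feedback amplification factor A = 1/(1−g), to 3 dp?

Convert to gains: g_lr = -0.542/2.9 = -0.1869; g_cld = 0.524/2.9 = 0.1807.
Total gain g = -0.0062.
A = 1/(1 + 0.0062) = 0.994.

0.994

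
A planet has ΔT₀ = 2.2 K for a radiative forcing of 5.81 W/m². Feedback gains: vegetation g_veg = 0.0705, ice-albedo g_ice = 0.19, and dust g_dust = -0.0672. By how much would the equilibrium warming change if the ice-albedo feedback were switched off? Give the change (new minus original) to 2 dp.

-0.52 K

Original: g = 0.1933, ΔT = 2.2/(1−0.1933) = 2.7272 K.
Without ice-albedo: g' = 0.0033, ΔT' = 2.2/(1−0.0033) = 2.2073 K.
Change = 2.2073 − 2.7272 = -0.52 K.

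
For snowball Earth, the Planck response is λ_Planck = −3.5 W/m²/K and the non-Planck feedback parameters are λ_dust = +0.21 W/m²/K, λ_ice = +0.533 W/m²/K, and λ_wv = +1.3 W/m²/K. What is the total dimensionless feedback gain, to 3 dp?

0.584

Convert to gains: g_dust = 0.21/3.5 = 0.06; g_ice = 0.533/3.5 = 0.1523; g_wv = 1.3/3.5 = 0.3714.
Total gain g = 0.5837.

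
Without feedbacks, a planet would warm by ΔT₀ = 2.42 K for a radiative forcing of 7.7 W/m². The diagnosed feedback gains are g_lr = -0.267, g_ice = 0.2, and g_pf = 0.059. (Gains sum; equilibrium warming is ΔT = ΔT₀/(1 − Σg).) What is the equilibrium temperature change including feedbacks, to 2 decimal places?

2.40 K

Total gain g = -0.267 + 0.2 + 0.059 = -0.008.
Amplification A = 1/(1 + 0.008) = 0.9921.
ΔT = 2.42 × 0.9921 = 2.40 K.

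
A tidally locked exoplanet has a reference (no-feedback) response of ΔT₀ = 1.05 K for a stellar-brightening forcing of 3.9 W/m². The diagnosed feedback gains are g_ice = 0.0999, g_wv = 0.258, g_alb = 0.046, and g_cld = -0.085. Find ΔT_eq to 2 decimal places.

Total gain g = 0.0999 + 0.258 + 0.046 − 0.085 = 0.3189.
Amplification A = 1/(1 − 0.3189) = 1.468.
ΔT = 1.05 × 1.468 = 1.54 K.

1.54 K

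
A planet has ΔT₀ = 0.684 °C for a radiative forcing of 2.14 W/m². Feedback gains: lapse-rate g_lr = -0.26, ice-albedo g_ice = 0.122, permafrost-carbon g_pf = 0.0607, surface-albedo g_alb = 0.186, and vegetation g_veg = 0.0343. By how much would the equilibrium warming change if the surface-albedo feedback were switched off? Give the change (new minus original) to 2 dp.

-0.14 °C

Original: g = 0.143, ΔT = 0.684/(1−0.143) = 0.7981 °C.
Without surface-albedo: g' = -0.043, ΔT' = 0.684/(1+0.043) = 0.6558 °C.
Change = 0.6558 − 0.7981 = -0.14 °C.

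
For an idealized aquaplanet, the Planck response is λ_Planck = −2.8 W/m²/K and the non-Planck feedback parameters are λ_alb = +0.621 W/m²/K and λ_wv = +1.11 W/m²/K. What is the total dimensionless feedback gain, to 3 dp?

Convert to gains: g_alb = 0.621/2.8 = 0.2218; g_wv = 1.11/2.8 = 0.3964.
Total gain g = 0.6182.

0.618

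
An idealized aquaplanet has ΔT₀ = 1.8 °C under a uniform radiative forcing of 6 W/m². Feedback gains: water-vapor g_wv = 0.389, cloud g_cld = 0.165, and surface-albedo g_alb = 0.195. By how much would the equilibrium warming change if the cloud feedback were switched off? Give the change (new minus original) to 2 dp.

-2.84 °C

Original: g = 0.749, ΔT = 1.8/(1−0.749) = 7.1713 °C.
Without cloud: g' = 0.584, ΔT' = 1.8/(1−0.584) = 4.3269 °C.
Change = 4.3269 − 7.1713 = -2.84 °C.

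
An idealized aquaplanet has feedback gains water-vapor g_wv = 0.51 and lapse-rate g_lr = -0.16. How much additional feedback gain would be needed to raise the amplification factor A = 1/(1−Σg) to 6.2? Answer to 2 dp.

Current total gain = 0.35.
Target gain for A = 6.2: g* = 1 − 1/6.2 = 0.8387.
Additional gain needed = 0.8387 − 0.35 = 0.49.

0.49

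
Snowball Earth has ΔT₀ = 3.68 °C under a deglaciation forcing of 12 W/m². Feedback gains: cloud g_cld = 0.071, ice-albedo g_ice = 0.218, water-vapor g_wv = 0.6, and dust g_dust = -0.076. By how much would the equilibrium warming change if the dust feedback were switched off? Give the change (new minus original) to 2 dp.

Original: g = 0.813, ΔT = 3.68/(1−0.813) = 19.6791 °C.
Without dust: g' = 0.889, ΔT' = 3.68/(1−0.889) = 33.1532 °C.
Change = 33.1532 − 19.6791 = 13.47 °C.

13.47 °C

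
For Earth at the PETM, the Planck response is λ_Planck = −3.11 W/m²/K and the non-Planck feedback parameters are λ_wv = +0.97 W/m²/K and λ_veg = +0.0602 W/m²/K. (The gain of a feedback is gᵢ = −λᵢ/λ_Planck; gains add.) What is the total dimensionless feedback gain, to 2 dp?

0.33

Convert to gains: g_wv = 0.97/3.11 = 0.3119; g_veg = 0.0602/3.11 = 0.01936.
Total gain g = 0.33126.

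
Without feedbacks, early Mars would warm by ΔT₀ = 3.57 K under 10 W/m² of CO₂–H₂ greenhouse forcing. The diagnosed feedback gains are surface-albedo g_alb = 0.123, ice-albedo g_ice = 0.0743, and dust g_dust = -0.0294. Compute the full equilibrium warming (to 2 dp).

4.29 K

Total gain g = 0.123 + 0.0743 − 0.0294 = 0.1679.
Amplification A = 1/(1 − 0.1679) = 1.202.
ΔT = 3.57 × 1.202 = 4.29 K.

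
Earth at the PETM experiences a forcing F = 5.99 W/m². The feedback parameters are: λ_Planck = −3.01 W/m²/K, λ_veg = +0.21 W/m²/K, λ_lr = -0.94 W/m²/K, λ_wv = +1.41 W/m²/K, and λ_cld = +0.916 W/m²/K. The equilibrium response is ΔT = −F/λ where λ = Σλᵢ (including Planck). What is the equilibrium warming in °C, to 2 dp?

Net feedback parameter λ = (−3.01) + (+0.21) + (-0.94) + (+1.41) + (+0.916) = -1.414 W/m²/K.
ΔT = −F/λ = −5.99/(-1.414) = 4.24 °C.

4.24 °C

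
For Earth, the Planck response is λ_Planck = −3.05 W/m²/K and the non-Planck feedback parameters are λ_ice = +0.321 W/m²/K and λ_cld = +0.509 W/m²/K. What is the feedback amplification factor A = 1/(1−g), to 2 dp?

1.37

Convert to gains: g_ice = 0.321/3.05 = 0.1052; g_cld = 0.509/3.05 = 0.1669.
Total gain g = 0.2721.
A = 1/(1 − 0.2721) = 1.37.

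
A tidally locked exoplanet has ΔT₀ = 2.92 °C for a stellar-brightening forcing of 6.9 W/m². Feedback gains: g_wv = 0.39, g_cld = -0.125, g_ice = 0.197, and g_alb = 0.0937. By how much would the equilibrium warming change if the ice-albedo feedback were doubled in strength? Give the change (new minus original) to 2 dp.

5.24 °C

Original: g = 0.5557, ΔT = 2.92/(1−0.5557) = 6.5721 °C.
With doubled ice-albedo: g' = 0.7527, ΔT' = 2.92/(1−0.7527) = 11.8075 °C.
Change = 11.8075 − 6.5721 = 5.24 °C.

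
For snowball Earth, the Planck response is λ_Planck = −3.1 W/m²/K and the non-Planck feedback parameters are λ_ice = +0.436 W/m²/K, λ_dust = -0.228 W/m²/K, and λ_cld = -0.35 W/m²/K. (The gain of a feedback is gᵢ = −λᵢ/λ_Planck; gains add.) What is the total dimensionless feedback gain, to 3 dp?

Convert to gains: g_ice = 0.436/3.1 = 0.1406; g_dust = -0.228/3.1 = -0.07355; g_cld = -0.35/3.1 = -0.1129.
Total gain g = -0.04585.

-0.046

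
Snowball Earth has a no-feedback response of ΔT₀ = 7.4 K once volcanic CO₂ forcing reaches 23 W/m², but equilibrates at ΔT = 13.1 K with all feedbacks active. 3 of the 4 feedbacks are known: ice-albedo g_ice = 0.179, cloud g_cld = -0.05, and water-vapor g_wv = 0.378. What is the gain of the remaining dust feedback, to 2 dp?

-0.07

Amplification A = ΔT/ΔT₀ = 13.1/7.4 = 1.77.
Total gain g = 1 − 1/A = 1 − 1/1.77 = 0.435.
Known gains sum to 0.179 − 0.05 + 0.378 = 0.507.
g_dust = 0.435 − 0.507 = -0.07.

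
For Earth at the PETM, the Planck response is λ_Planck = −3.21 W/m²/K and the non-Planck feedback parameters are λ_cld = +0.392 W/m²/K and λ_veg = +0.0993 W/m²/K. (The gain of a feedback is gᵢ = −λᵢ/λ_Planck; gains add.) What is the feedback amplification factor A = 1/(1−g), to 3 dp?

Convert to gains: g_cld = 0.392/3.21 = 0.1221; g_veg = 0.0993/3.21 = 0.03093.
Total gain g = 0.15303.
A = 1/(1 − 0.15303) = 1.181.

1.181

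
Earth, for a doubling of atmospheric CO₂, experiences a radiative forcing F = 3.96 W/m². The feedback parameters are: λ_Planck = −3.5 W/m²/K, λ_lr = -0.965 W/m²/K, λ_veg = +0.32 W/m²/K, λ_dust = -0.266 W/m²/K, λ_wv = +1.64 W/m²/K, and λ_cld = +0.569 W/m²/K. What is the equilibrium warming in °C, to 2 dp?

Net feedback parameter λ = (−3.5) + (-0.965) + (+0.32) + (-0.266) + (+1.64) + (+0.569) = -2.202 W/m²/K.
ΔT = −F/λ = −3.96/(-2.202) = 1.80 °C.

1.80 °C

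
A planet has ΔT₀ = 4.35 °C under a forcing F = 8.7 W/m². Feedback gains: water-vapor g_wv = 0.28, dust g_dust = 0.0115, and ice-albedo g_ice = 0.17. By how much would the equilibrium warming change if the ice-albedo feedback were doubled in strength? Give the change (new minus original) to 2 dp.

3.73 °C

Original: g = 0.4615, ΔT = 4.35/(1−0.4615) = 8.0780 °C.
With doubled ice-albedo: g' = 0.6315, ΔT' = 4.35/(1−0.6315) = 11.8046 °C.
Change = 11.8046 − 8.0780 = 3.73 °C.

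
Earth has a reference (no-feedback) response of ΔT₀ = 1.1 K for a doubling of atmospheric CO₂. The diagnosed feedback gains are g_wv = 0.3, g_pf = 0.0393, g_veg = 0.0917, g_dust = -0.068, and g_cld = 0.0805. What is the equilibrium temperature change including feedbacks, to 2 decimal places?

1.98 K

Total gain g = 0.3 + 0.0393 + 0.0917 − 0.068 + 0.0805 = 0.4435.
Amplification A = 1/(1 − 0.4435) = 1.797.
ΔT = 1.1 × 1.797 = 1.98 K.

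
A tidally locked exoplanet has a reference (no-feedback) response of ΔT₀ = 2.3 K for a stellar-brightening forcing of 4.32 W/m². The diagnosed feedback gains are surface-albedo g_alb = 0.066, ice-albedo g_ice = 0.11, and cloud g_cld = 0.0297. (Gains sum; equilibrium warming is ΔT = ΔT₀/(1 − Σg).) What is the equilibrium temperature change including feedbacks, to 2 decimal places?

Total gain g = 0.066 + 0.11 + 0.0297 = 0.2057.
Amplification A = 1/(1 − 0.2057) = 1.259.
ΔT = 2.3 × 1.259 = 2.90 K.

2.90 K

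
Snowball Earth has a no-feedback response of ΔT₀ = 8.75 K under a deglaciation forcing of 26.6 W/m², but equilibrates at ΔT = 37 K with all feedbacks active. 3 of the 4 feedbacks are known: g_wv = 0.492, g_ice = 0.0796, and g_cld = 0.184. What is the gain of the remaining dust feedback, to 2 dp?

Amplification A = ΔT/ΔT₀ = 37/8.75 = 4.229.
Total gain g = 1 − 1/A = 1 − 1/4.229 = 0.7635.
Known gains sum to 0.492 + 0.0796 + 0.184 = 0.7556.
g_dust = 0.7635 − 0.7556 = 0.01.

0.01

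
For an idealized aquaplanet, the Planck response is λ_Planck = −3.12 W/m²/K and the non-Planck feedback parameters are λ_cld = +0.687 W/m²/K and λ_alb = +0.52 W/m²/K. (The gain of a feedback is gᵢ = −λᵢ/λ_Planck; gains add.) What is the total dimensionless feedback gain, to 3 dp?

0.387

Convert to gains: g_cld = 0.687/3.12 = 0.2202; g_alb = 0.52/3.12 = 0.1667.
Total gain g = 0.3869.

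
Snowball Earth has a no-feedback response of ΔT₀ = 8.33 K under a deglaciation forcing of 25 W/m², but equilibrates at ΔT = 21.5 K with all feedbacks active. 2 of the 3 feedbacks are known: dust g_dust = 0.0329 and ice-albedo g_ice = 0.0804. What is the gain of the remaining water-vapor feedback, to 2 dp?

0.50

Amplification A = ΔT/ΔT₀ = 21.5/8.33 = 2.581.
Total gain g = 1 − 1/A = 1 − 1/2.581 = 0.6126.
Known gains sum to 0.0329 + 0.0804 = 0.1133.
g_wv = 0.6126 − 0.1133 = 0.50.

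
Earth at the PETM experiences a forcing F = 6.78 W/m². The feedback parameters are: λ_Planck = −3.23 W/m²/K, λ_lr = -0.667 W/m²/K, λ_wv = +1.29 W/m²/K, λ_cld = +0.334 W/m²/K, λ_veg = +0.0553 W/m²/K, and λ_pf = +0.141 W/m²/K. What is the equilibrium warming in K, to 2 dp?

Net feedback parameter λ = (−3.23) + (-0.667) + (+1.29) + (+0.334) + (+0.0553) + (+0.141) = -2.0767 W/m²/K.
ΔT = −F/λ = −6.78/(-2.0767) = 3.26 K.

3.26 K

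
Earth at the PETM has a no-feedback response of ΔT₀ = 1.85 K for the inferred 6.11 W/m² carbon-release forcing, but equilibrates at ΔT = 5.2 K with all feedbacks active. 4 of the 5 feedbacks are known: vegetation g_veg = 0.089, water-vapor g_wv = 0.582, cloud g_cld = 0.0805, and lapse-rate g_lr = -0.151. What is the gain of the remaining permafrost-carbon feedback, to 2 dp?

Amplification A = ΔT/ΔT₀ = 5.2/1.85 = 2.811.
Total gain g = 1 − 1/A = 1 − 1/2.811 = 0.6443.
Known gains sum to 0.089 + 0.582 + 0.0805 − 0.151 = 0.6005.
g_pf = 0.6443 − 0.6005 = 0.04.

0.04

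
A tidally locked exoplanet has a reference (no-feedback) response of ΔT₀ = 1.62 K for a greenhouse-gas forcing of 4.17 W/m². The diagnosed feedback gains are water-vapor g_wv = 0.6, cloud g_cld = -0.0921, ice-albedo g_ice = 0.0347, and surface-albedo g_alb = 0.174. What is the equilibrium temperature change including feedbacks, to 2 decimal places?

5.72 K

Total gain g = 0.6 − 0.0921 + 0.0347 + 0.174 = 0.7166.
Amplification A = 1/(1 − 0.7166) = 3.529.
ΔT = 1.62 × 3.529 = 5.72 K.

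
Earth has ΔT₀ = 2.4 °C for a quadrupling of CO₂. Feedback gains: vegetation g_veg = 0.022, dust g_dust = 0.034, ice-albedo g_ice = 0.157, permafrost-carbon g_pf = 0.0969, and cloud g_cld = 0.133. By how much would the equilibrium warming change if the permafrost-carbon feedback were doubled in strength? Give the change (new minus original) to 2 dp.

Original: g = 0.4429, ΔT = 2.4/(1−0.4429) = 4.3080 °C.
With doubled permafrost-carbon: g' = 0.5398, ΔT' = 2.4/(1−0.5398) = 5.2151 °C.
Change = 5.2151 − 4.3080 = 0.91 °C.

0.91 °C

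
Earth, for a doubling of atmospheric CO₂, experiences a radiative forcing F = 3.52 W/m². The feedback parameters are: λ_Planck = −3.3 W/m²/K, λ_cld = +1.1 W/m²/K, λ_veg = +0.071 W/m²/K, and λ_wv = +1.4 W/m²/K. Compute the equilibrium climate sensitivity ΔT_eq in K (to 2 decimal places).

4.83 K

Net feedback parameter λ = (−3.3) + (+1.1) + (+0.071) + (+1.4) = -0.729 W/m²/K.
ΔT = −F/λ = −3.52/(-0.729) = 4.83 K.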